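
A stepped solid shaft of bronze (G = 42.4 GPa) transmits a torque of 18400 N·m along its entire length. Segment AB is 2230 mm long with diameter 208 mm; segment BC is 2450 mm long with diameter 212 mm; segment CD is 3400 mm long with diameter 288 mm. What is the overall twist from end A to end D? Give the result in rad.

J_AB = π(0.208)⁴/32 = 1.84×10^-4 m⁴; J_BC = π(0.212)⁴/32 = 1.98×10^-4 m⁴; J_CD = π(0.288)⁴/32 = 6.75×10^-4 m⁴.
θ = (T/G)·Σ L_i/J_i = (18400/42.4×10⁹)·(2.23/1.84×10^-4 + 2.45/1.98×10^-4 + 3.40/6.75×10^-4) = 0.01281 rad.

0.0128 rad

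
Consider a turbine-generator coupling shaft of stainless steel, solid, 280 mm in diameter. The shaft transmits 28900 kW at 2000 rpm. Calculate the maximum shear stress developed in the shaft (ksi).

4.64 ksi

ω = 2π·2000/60 = 209.4 rad/s, so T = P/ω = 28900×10³ / 209.4 = 138000 N·m.
J = πd⁴/32 = π(0.280)⁴/32 = 6.034×10^-4 m⁴.
τ_max = T·r/J = 138000 × 0.140 / 6.034×10^-4 = 3.201×10^7 Pa.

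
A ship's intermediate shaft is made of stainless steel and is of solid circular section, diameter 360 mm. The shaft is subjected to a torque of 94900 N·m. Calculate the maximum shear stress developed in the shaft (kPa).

J = πd⁴/32 = π(0.360)⁴/32 = 1.649×10^-3 m⁴.
τ_max = T·r/J = 94900 × 0.180 / 1.649×10^-3 = 1.036×10^7 Pa.

10400 kPa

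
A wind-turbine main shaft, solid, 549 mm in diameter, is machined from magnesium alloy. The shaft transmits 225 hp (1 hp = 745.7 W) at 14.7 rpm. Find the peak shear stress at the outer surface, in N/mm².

ω = 2π·14.7/60 = 1.539 rad/s, so T = P/ω = 225×745.7 / 1.539 = 109000 N·m.
J = πd⁴/32 = π(0.549)⁴/32 = 8.918×10^-3 m⁴.
τ_max = T·r/J = 109000 × 0.275 / 8.918×10^-3 = 3.355×10^6 Pa.

3.35 N/mm²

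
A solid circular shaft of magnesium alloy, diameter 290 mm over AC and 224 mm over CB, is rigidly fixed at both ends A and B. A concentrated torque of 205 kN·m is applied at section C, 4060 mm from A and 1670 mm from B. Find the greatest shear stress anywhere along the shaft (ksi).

6.25 ksi

Compatibility: T_A·a/J_AC = T_B·b/J_CB with T_A + T_B = T₀.
J_AC = 6.94×10^-4 m⁴, J_CB = 2.47×10^-4 m⁴, so T_A = T₀·(J_AC/a)/((J_AC/a)+(J_CB/b)) = 109900 N·m, T_B = 95100 N·m.
τ in each portion: τ_AC = 2.29×10^7 Pa, τ_CB = 4.31×10^7 Pa; maximum is in CB.
τ_max = T_CB·r/J = 95100·0.112/2.47×10^-4 = 4.309×10^7 Pa.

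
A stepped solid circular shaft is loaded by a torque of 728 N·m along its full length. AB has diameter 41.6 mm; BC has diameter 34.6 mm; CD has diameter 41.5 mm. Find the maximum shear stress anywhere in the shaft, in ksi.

13.0 ksi

Under the same torque, τ_max = 16T/(πd³) is largest where d is smallest — segment BC (d = 34.6 mm).
τ_max = 16·728.0/(π·(0.0346)³) = 8.951×10^7 Pa.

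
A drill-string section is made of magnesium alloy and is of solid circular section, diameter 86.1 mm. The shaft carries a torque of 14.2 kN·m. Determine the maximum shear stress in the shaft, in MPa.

J = πd⁴/32 = π(0.0861)⁴/32 = 5.395×10^-6 m⁴.
τ_max = T·r/J = 14200 × 0.0430 / 5.395×10^-6 = 1.133×10^8 Pa.

113 MPa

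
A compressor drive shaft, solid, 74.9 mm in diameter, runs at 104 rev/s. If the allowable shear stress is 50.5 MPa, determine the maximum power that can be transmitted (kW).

2720 kW

J = πd⁴/32 = π(0.0749)⁴/32 = 3.090×10^-6 m⁴.
T_max = τ_allow·J/r = 5.05×10^7 × 3.090×10^-6 / 0.0375 = 4166 N·m.
ω = 2π·104 = 653.5 rad/s, so P_max = T_max·ω = 2.723×10^6 W.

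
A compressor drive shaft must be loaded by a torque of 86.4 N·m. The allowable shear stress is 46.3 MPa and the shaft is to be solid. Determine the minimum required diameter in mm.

21.2 mm

For a solid shaft τ_max = 16T/(πd³), so d = (16T/(π τ_allow))^(1/3) = (16·86.40/(π·4.63×10^7))^(1/3) = 0.02118 m.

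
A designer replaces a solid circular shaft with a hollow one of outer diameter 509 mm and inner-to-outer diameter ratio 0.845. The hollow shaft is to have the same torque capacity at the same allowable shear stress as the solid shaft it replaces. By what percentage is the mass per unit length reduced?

54.0 %

Equal τ_max and T ⇒ the solid shaft needs d_s³ = d_o³(1−k⁴), so d_s = 509·(1−0.845⁴)^(1/3) = 401.3 mm.
Area ratio A_h/A_s = d_o²(1−k²)/d_s² = (1−k²)/(1−k⁴)^(2/3) = 0.4600.
Mass saving = 1 − 0.4600 = 54.0 %.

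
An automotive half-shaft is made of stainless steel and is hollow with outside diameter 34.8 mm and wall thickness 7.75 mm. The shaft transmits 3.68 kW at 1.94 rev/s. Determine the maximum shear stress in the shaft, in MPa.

ω = 2π·1.94 = 12.19 rad/s, so T = P/ω = 3.68×10³ / 12.19 = 301.9 N·m.
J = π(d_o⁴ − d_i⁴)/32 = π(0.0348⁴ − 0.0193⁴)/32 = 1.304×10^-7 m⁴.
τ_max = T·r/J = 301.9 × 0.0174 / 1.304×10^-7 = 4.030×10^7 Pa.

40.3 MPa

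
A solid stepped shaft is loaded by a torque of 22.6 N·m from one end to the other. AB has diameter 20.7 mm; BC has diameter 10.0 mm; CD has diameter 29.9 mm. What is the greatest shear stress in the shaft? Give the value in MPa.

115 MPa

Under the same torque, τ_max = 16T/(πd³) is largest where d is smallest — segment BC (d = 10.0 mm).
τ_max = 16·22.60/(π·(0.0100)³) = 1.151×10^8 Pa.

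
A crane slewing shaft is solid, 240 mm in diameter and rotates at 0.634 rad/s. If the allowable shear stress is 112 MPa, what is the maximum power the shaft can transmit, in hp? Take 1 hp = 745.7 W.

258 hp

J = πd⁴/32 = π(0.240)⁴/32 = 3.257×10^-4 m⁴.
T_max = τ_allow·J/r = 1.12×10^8 × 3.257×10^-4 / 0.120 = 304000 N·m.
ω = 0.634 rad/s, so P_max = T_max·ω = 1.927×10^5 W.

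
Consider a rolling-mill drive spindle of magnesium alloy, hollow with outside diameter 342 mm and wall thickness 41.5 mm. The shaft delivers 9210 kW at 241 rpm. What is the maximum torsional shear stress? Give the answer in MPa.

ω = 2π·241/60 = 25.24 rad/s, so T = P/ω = 9210×10³ / 25.24 = 364900 N·m.
J = π(d_o⁴ − d_i⁴)/32 = π(0.342⁴ − 0.259⁴)/32 = 9.013×10^-4 m⁴.
τ_max = T·r/J = 364900 × 0.171 / 9.013×10^-4 = 6.924×10^7 Pa.

69.2 MPa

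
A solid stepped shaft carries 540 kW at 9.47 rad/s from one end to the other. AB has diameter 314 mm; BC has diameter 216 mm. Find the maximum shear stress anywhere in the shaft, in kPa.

ω = 9.47 rad/s, so T = P/ω = 540×10³ / 9.470 = 57020 N·m.
Under the same torque, τ_max = 16T/(πd³) is largest where d is smallest — segment BC (d = 216 mm).
τ_max = 16·57020/(π·(0.216)³) = 2.882×10^7 Pa.

28800 kPa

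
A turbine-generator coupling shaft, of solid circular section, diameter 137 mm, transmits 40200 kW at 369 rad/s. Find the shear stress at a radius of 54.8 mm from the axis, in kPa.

173000 kPa

ω = 369 rad/s, so T = P/ω = 40200×10³ / 369.0 = 108900 N·m.
J = πd⁴/32 = π(0.137)⁴/32 = 3.458×10^-5 m⁴.
Shear stress varies linearly with radius: τ = T·r/J = 108900 × 0.0548 / 3.458×10^-5 = 1.726×10^8 Pa.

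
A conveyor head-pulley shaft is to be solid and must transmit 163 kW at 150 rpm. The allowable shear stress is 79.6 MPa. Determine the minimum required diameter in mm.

ω = 2π·150/60 = 15.71 rad/s, so T = P/ω = 163×10³ / 15.71 = 10380 N·m.
For a solid shaft τ_max = 16T/(πd³), so d = (16T/(π τ_allow))^(1/3) = (16·10380/(π·7.96×10^7))^(1/3) = 0.08724 m.

87.2 mm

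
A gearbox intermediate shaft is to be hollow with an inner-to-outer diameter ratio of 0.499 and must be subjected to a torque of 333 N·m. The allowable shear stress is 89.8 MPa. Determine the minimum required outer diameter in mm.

For a hollow shaft with d_i/d_o = 0.499: τ_max = 16T/(π d_o³ (1−k⁴)), so d_o = [16T/(π τ_allow (1−k⁴))]^(1/3) = [16·333.0/(π·8.98×10^7·0.9380)]^(1/3) = 0.02720 m.

27.2 mm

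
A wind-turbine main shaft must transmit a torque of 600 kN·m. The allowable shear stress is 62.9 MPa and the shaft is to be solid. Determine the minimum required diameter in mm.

365 mm

For a solid shaft τ_max = 16T/(πd³), so d = (16T/(π τ_allow))^(1/3) = (16·600000/(π·6.29×10^7))^(1/3) = 0.3649 m.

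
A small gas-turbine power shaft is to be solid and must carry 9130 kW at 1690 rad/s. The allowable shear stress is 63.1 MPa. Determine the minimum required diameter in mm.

ω = 1690 rad/s, so T = P/ω = 9130×10³ / 1690 = 5402 N·m.
For a solid shaft τ_max = 16T/(πd³), so d = (16T/(π τ_allow))^(1/3) = (16·5402/(π·6.31×10^7))^(1/3) = 0.07583 m.

75.8 mm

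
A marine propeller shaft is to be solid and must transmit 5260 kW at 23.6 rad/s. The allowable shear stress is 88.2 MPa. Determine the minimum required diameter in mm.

234 mm

ω = 23.6 rad/s, so T = P/ω = 5260×10³ / 23.60 = 222900 N·m.
For a solid shaft τ_max = 16T/(πd³), so d = (16T/(π τ_allow))^(1/3) = (16·222900/(π·8.82×10^7))^(1/3) = 0.2343 m.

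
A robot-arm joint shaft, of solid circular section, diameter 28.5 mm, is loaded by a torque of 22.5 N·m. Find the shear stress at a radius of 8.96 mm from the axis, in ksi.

0.451 ksi

J = πd⁴/32 = π(0.0285)⁴/32 = 6.477×10^-8 m⁴.
Shear stress varies linearly with radius: τ = T·r/J = 22.50 × 0.00896 / 6.477×10^-8 = 3.113×10^6 Pa.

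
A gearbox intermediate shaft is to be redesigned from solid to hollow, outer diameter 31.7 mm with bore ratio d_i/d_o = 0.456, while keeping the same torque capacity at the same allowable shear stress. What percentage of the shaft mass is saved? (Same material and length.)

Equal τ_max and T ⇒ the solid shaft needs d_s³ = d_o³(1−k⁴), so d_s = 31.7·(1−0.456⁴)^(1/3) = 31.24 mm.
Area ratio A_h/A_s = d_o²(1−k²)/d_s² = (1−k²)/(1−k⁴)^(2/3) = 0.8158.
Mass saving = 1 − 0.8158 = 18.4 %.

18.4 %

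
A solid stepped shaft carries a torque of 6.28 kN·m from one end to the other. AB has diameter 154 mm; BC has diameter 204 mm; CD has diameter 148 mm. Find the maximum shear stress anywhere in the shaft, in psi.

Under the same torque, τ_max = 16T/(πd³) is largest where d is smallest — segment CD (d = 148 mm).
τ_max = 16·6280/(π·(0.148)³) = 9.866×10^6 Pa.

1430 psi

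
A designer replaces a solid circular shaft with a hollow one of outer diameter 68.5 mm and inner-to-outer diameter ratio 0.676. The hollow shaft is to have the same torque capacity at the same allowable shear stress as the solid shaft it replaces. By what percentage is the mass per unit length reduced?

Equal τ_max and T ⇒ the solid shaft needs d_s³ = d_o³(1−k⁴), so d_s = 68.5·(1−0.676⁴)^(1/3) = 63.36 mm.
Area ratio A_h/A_s = d_o²(1−k²)/d_s² = (1−k²)/(1−k⁴)^(2/3) = 0.6348.
Mass saving = 1 − 0.6348 = 36.5 %.

36.5 %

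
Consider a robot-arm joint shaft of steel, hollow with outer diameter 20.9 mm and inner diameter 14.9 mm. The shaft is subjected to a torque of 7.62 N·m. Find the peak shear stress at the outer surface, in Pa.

J = π(d_o⁴ − d_i⁴)/32 = π(0.0209⁴ − 0.0149⁴)/32 = 1.389×10^-8 m⁴.
τ_max = T·r/J = 7.620 × 0.0104 / 1.389×10^-8 = 5.732×10^6 Pa.

5.73e6 Pa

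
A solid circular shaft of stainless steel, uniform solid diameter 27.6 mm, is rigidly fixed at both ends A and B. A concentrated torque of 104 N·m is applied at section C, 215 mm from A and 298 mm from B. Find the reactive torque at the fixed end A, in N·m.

With uniform GJ and both ends fixed, compatibility θ_AC = θ_CB gives T_A·a = T_B·b, together with T_A + T_B = T₀.
T_A = T₀·b/(a+b) = 104.0·298/513.0 = 60.41 N·m; T_B = 43.59 N·m.

60.4 N·m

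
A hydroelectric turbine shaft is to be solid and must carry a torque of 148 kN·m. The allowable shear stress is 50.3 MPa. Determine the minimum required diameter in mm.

247 mm

For a solid shaft τ_max = 16T/(πd³), so d = (16T/(π τ_allow))^(1/3) = (16·148000/(π·5.03×10^7))^(1/3) = 0.2465 m.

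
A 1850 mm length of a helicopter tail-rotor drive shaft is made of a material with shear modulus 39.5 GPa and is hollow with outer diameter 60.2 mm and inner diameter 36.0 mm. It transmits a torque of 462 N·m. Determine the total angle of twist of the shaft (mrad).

J = π(d_o⁴ − d_i⁴)/32 = π(0.0602⁴ − 0.0360⁴)/32 = 1.124×10^-6 m⁴.
θ = T·L/(G·J) = 462.0 × 1.85 / (39.5×10⁹ × 1.124×10^-6) = 0.01924 rad.

19.2 mrad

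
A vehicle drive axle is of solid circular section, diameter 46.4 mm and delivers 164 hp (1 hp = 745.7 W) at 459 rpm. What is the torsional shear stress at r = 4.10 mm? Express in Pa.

2.29e7 Pa

ω = 2π·459/60 = 48.07 rad/s, so T = P/ω = 164×745.7 / 48.07 = 2544 N·m.
J = πd⁴/32 = π(0.0464)⁴/32 = 4.551×10^-7 m⁴.
Shear stress varies linearly with radius: τ = T·r/J = 2544 × 0.00410 / 4.551×10^-7 = 2.292×10^7 Pa.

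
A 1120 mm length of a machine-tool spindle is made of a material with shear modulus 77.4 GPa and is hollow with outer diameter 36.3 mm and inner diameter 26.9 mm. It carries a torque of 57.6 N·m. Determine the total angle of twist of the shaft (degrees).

0.401°

J = π(d_o⁴ − d_i⁴)/32 = π(0.0363⁴ − 0.0269⁴)/32 = 1.191×10^-7 m⁴.
θ = T·L/(G·J) = 57.60 × 1.12 / (77.4×10⁹ × 1.191×10^-7) = 7.001×10^-3 rad.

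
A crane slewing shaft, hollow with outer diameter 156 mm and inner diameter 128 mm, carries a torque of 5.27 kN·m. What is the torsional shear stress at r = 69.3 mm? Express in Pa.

1.15e7 Pa

J = π(d_o⁴ − d_i⁴)/32 = π(0.156⁴ − 0.128⁴)/32 = 3.179×10^-5 m⁴.
Shear stress varies linearly with radius: τ = T·r/J = 5270 × 0.0693 / 3.179×10^-5 = 1.149×10^7 Pa.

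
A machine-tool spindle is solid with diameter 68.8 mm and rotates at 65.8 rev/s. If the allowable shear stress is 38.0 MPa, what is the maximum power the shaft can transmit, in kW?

1000 kW

J = πd⁴/32 = π(0.0688)⁴/32 = 2.200×10^-6 m⁴.
T_max = τ_allow·J/r = 3.80×10^7 × 2.200×10^-6 / 0.0344 = 2430 N·m.
ω = 2π·65.8 = 413.4 rad/s, so P_max = T_max·ω = 1.005×10^6 W.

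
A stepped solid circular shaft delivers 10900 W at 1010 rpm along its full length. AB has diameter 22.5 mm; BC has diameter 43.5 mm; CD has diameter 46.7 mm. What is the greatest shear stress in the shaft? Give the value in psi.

ω = 2π·1010/60 = 105.8 rad/s, so T = P/ω = 10900 / 105.8 = 103.1 N·m.
Under the same torque, τ_max = 16T/(πd³) is largest where d is smallest — segment AB (d = 22.5 mm).
τ_max = 16·103.1/(π·(0.0225)³) = 4.608×10^7 Pa.

6680 psi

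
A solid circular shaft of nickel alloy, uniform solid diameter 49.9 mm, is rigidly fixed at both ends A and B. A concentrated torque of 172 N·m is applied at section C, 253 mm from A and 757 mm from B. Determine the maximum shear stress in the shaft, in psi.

766 psi

With uniform GJ and both ends fixed, compatibility θ_AC = θ_CB gives T_A·a = T_B·b, together with T_A + T_B = T₀.
T_A = T₀·b/(a+b) = 172.0·757/1010 = 128.9 N·m; T_B = 43.09 N·m.
τ in each portion: τ_AC = 5.28×10^6 Pa, τ_CB = 1.77×10^6 Pa; maximum is in AC.
τ_max = T_AC·r/J = 128.9·0.0249/6.09×10^-7 = 5.284×10^6 Pa.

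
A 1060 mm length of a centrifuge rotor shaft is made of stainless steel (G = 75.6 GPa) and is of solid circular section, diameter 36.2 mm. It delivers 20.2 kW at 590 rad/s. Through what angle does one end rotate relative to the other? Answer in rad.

ω = 590 rad/s, so T = P/ω = 20.2×10³ / 590.0 = 34.24 N·m.
J = πd⁴/32 = π(0.0362)⁴/32 = 1.686×10^-7 m⁴.
θ = T·L/(G·J) = 34.24 × 1.06 / (75.6×10⁹ × 1.686×10^-7) = 2.847×10^-3 rad.

0.00285 rad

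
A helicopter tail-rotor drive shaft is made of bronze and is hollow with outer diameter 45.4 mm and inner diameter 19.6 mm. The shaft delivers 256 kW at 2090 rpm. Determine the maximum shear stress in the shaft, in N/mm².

66.0 N/mm²

ω = 2π·2090/60 = 218.9 rad/s, so T = P/ω = 256×10³ / 218.9 = 1170 N·m.
J = π(d_o⁴ − d_i⁴)/32 = π(0.0454⁴ − 0.0196⁴)/32 = 4.026×10^-7 m⁴.
τ_max = T·r/J = 1170 × 0.0227 / 4.026×10^-7 = 6.595×10^7 Pa.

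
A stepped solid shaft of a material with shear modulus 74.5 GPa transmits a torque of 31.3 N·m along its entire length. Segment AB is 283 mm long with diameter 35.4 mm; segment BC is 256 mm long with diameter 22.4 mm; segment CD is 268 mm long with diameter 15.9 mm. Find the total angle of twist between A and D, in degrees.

1.32°

J_AB = π(0.0354)⁴/32 = 1.54×10^-7 m⁴; J_BC = π(0.0224)⁴/32 = 2.47×10^-8 m⁴; J_CD = π(0.0159)⁴/32 = 6.27×10^-9 m⁴.
θ = (T/G)·Σ L_i/J_i = (31.30/74.5×10⁹)·(0.283/1.54×10^-7 + 0.256/2.47×10^-8 + 0.268/6.27×10^-9) = 0.02307 rad.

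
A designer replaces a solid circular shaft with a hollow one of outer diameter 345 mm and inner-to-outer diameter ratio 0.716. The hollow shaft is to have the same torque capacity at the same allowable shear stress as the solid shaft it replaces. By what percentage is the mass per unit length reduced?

40.3 %

Equal τ_max and T ⇒ the solid shaft needs d_s³ = d_o³(1−k⁴), so d_s = 345·(1−0.716⁴)^(1/3) = 311.7 mm.
Area ratio A_h/A_s = d_o²(1−k²)/d_s² = (1−k²)/(1−k⁴)^(2/3) = 0.5972.
Mass saving = 1 − 0.5972 = 40.3 %.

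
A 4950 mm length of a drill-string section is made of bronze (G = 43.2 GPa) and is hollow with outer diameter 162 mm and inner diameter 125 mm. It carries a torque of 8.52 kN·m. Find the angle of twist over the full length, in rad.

J = π(d_o⁴ − d_i⁴)/32 = π(0.162⁴ − 0.125⁴)/32 = 4.365×10^-5 m⁴.
θ = T·L/(G·J) = 8520 × 4.95 / (43.2×10⁹ × 4.365×10^-5) = 0.02237 rad.

0.0224 rad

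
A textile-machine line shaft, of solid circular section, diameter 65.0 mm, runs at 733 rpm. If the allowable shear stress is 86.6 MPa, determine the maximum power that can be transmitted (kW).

358 kW

J = πd⁴/32 = π(0.0650)⁴/32 = 1.752×10^-6 m⁴.
T_max = τ_allow·J/r = 8.66×10^7 × 1.752×10^-6 / 0.0325 = 4670 N·m.
ω = 2π·733/60 = 76.76 rad/s, so P_max = T_max·ω = 3.584×10^5 W.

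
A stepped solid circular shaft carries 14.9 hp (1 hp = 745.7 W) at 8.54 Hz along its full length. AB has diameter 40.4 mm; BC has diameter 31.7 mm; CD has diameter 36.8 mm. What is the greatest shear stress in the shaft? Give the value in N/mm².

33.1 N/mm²

ω = 2π·8.54 = 53.66 rad/s, so T = P/ω = 14.9×745.7 / 53.66 = 207.1 N·m.
Under the same torque, τ_max = 16T/(πd³) is largest where d is smallest — segment BC (d = 31.7 mm).
τ_max = 16·207.1/(π·(0.0317)³) = 3.311×10^7 Pa.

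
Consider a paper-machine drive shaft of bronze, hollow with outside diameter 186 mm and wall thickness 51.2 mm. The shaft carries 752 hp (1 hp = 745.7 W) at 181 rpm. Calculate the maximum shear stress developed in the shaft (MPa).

ω = 2π·181/60 = 18.95 rad/s, so T = P/ω = 752×745.7 / 18.95 = 29590 N·m.
J = π(d_o⁴ − d_i⁴)/32 = π(0.186⁴ − 0.0836⁴)/32 = 1.127×10^-4 m⁴.
τ_max = T·r/J = 29590 × 0.0930 / 1.127×10^-4 = 2.441×10^7 Pa.

24.4 MPa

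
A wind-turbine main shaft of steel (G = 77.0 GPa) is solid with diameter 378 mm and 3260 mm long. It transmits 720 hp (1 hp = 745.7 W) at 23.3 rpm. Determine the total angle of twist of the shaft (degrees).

ω = 2π·23.3/60 = 2.440 rad/s, so T = P/ω = 720×745.7 / 2.440 = 220000 N·m.
J = πd⁴/32 = π(0.378)⁴/32 = 2.004×10^-3 m⁴.
θ = T·L/(G·J) = 220000 × 3.26 / (77.0×10⁹ × 2.004×10^-3) = 4.648×10^-3 rad.

0.266°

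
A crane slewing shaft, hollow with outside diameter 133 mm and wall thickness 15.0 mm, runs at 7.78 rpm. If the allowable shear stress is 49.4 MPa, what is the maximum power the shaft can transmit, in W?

J = π(d_o⁴ − d_i⁴)/32 = π(0.133⁴ − 0.103⁴)/32 = 1.967×10^-5 m⁴.
T_max = τ_allow·J/r = 4.94×10^7 × 1.967×10^-5 / 0.0665 = 14610 N·m.
ω = 2π·7.78/60 = 0.8147 rad/s, so P_max = T_max·ω = 1.190×10^4 W.

11900 W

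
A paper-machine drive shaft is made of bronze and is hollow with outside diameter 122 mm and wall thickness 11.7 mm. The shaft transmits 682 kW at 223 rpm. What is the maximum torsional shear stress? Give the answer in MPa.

ω = 2π·223/60 = 23.35 rad/s, so T = P/ω = 682×10³ / 23.35 = 29200 N·m.
J = π(d_o⁴ − d_i⁴)/32 = π(0.122⁴ − 0.0986⁴)/32 = 1.247×10^-5 m⁴.
τ_max = T·r/J = 29200 × 0.0610 / 1.247×10^-5 = 1.429×10^8 Pa.

143 MPa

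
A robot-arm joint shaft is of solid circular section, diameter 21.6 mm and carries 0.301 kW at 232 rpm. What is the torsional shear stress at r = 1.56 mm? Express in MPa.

ω = 2π·232/60 = 24.29 rad/s, so T = P/ω = 0.301×10³ / 24.29 = 12.39 N·m.
J = πd⁴/32 = π(0.0216)⁴/32 = 2.137×10^-8 m⁴.
Shear stress varies linearly with radius: τ = T·r/J = 12.39 × 0.00156 / 2.137×10^-8 = 9.044×10^5 Pa.

0.904 MPa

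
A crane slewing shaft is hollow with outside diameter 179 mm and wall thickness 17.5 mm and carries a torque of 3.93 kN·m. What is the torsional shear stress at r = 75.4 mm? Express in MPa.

5.06 MPa

J = π(d_o⁴ − d_i⁴)/32 = π(0.179⁴ − 0.144⁴)/32 = 5.858×10^-5 m⁴.
Shear stress varies linearly with radius: τ = T·r/J = 3930 × 0.0754 / 5.858×10^-5 = 5.059×10^6 Pa.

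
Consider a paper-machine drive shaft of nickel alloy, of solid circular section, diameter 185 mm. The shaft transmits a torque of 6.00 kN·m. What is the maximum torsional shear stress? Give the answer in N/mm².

J = πd⁴/32 = π(0.185)⁴/32 = 1.150×10^-4 m⁴.
τ_max = T·r/J = 6000 × 0.0925 / 1.150×10^-4 = 4.826×10^6 Pa.

4.83 N/mm²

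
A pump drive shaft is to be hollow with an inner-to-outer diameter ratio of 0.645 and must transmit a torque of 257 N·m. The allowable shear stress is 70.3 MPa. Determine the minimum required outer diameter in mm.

28.2 mm

For a hollow shaft with d_i/d_o = 0.645: τ_max = 16T/(π d_o³ (1−k⁴)), so d_o = [16T/(π τ_allow (1−k⁴))]^(1/3) = [16·257.0/(π·7.03×10^7·0.8269)]^(1/3) = 0.02824 m.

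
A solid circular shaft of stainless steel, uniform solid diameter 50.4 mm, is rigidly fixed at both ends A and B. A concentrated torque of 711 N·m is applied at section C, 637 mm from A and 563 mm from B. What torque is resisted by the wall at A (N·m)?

With uniform GJ and both ends fixed, compatibility θ_AC = θ_CB gives T_A·a = T_B·b, together with T_A + T_B = T₀.
T_A = T₀·b/(a+b) = 711.0·563/1200 = 333.6 N·m; T_B = 377.4 N·m.

334 N·m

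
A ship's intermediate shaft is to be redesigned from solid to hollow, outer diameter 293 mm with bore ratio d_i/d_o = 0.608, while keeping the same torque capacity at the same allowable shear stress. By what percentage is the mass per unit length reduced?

Equal τ_max and T ⇒ the solid shaft needs d_s³ = d_o³(1−k⁴), so d_s = 293·(1−0.608⁴)^(1/3) = 279.0 mm.
Area ratio A_h/A_s = d_o²(1−k²)/d_s² = (1−k²)/(1−k⁴)^(2/3) = 0.6952.
Mass saving = 1 − 0.6952 = 30.5 %.

30.5 %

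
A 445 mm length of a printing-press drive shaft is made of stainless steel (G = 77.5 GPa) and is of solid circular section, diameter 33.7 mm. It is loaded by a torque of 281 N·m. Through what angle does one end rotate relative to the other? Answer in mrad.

12.7 mrad

J = πd⁴/32 = π(0.0337)⁴/32 = 1.266×10^-7 m⁴.
θ = T·L/(G·J) = 281.0 × 0.445 / (77.5×10⁹ × 1.266×10^-7) = 0.01274 rad.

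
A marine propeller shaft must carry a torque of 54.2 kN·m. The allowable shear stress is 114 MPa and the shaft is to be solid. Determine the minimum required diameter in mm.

134 mm

For a solid shaft τ_max = 16T/(πd³), so d = (16T/(π τ_allow))^(1/3) = (16·54200/(π·1.14×10^8))^(1/3) = 0.1343 m.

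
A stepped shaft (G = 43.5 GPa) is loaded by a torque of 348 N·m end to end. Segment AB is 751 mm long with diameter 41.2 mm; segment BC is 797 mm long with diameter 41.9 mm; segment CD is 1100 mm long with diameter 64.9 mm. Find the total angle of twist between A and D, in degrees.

J_AB = π(0.0412)⁴/32 = 2.83×10^-7 m⁴; J_BC = π(0.0419)⁴/32 = 3.03×10^-7 m⁴; J_CD = π(0.0649)⁴/32 = 1.74×10^-6 m⁴.
θ = (T/G)·Σ L_i/J_i = (348.0/43.5×10⁹)·(0.751/2.83×10^-7 + 0.797/3.03×10^-7 + 1.10/1.74×10^-6) = 0.04736 rad.

2.71°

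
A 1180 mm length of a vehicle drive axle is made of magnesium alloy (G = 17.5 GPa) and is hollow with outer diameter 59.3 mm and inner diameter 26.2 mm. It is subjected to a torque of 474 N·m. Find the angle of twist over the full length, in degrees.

J = π(d_o⁴ − d_i⁴)/32 = π(0.0593⁴ − 0.0262⁴)/32 = 1.168×10^-6 m⁴.
θ = T·L/(G·J) = 474.0 × 1.18 / (17.5×10⁹ × 1.168×10^-6) = 0.02737 rad.

1.57°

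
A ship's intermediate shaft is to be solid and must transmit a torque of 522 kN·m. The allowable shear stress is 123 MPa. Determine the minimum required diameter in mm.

279 mm

For a solid shaft τ_max = 16T/(πd³), so d = (16T/(π τ_allow))^(1/3) = (16·522000/(π·1.23×10^8))^(1/3) = 0.2786 m.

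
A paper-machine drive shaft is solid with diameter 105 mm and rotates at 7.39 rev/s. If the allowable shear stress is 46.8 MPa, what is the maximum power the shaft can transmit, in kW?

J = πd⁴/32 = π(0.105)⁴/32 = 1.193×10^-5 m⁴.
T_max = τ_allow·J/r = 4.68×10^7 × 1.193×10^-5 / 0.0525 = 10640 N·m.
ω = 2π·7.39 = 46.43 rad/s, so P_max = T_max·ω = 4.939×10^5 W.

494 kW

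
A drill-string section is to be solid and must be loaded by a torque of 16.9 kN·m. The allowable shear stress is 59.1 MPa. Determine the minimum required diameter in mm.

113 mm

For a solid shaft τ_max = 16T/(πd³), so d = (16T/(π τ_allow))^(1/3) = (16·16900/(π·5.91×10^7))^(1/3) = 0.1134 m.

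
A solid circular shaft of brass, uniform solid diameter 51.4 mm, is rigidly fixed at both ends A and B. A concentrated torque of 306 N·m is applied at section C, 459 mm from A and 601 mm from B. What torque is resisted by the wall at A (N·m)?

With uniform GJ and both ends fixed, compatibility θ_AC = θ_CB gives T_A·a = T_B·b, together with T_A + T_B = T₀.
T_A = T₀·b/(a+b) = 306.0·601/1060 = 173.5 N·m; T_B = 132.5 N·m.

173 N·m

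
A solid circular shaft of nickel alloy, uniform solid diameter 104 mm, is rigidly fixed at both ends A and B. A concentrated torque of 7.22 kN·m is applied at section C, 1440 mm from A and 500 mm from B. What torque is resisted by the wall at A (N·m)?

1860 N·m

With uniform GJ and both ends fixed, compatibility θ_AC = θ_CB gives T_A·a = T_B·b, together with T_A + T_B = T₀.
T_A = T₀·b/(a+b) = 7220·500/1940 = 1861 N·m; T_B = 5359 N·m.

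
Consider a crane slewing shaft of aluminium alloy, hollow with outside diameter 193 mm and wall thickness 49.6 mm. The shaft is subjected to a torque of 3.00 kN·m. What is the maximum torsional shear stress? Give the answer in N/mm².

J = π(d_o⁴ − d_i⁴)/32 = π(0.193⁴ − 0.0938⁴)/32 = 1.286×10^-4 m⁴.
τ_max = T·r/J = 3000 × 0.0965 / 1.286×10^-4 = 2.251×10^6 Pa.

2.25 N/mm²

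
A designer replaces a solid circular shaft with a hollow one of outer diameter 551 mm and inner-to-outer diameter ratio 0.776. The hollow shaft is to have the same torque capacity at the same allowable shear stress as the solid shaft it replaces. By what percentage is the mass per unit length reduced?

Equal τ_max and T ⇒ the solid shaft needs d_s³ = d_o³(1−k⁴), so d_s = 551·(1−0.776⁴)^(1/3) = 474.2 mm.
Area ratio A_h/A_s = d_o²(1−k²)/d_s² = (1−k²)/(1−k⁴)^(2/3) = 0.5371.
Mass saving = 1 − 0.5371 = 46.3 %.

46.3 %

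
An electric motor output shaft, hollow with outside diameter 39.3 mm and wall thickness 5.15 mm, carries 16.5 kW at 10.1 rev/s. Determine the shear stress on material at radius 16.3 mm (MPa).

ω = 2π·10.1 = 63.46 rad/s, so T = P/ω = 16.5×10³ / 63.46 = 260.0 N·m.
J = π(d_o⁴ − d_i⁴)/32 = π(0.0393⁴ − 0.0290⁴)/32 = 1.648×10^-7 m⁴.
Shear stress varies linearly with radius: τ = T·r/J = 260.0 × 0.0163 / 1.648×10^-7 = 2.572×10^7 Pa.

25.7 MPa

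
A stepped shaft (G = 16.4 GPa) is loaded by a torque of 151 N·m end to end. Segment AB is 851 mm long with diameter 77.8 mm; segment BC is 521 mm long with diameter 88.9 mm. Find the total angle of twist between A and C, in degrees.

J_AB = π(0.0778)⁴/32 = 3.60×10^-6 m⁴; J_BC = π(0.0889)⁴/32 = 6.13×10^-6 m⁴.
θ = (T/G)·Σ L_i/J_i = (151.0/16.4×10⁹)·(0.851/3.60×10^-6 + 0.521/6.13×10^-6) = 2.961×10^-3 rad.

0.170°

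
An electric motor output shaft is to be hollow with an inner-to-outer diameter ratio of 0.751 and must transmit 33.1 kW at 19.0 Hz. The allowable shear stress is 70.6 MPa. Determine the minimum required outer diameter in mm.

ω = 2π·19.0 = 119.4 rad/s, so T = P/ω = 33.1×10³ / 119.4 = 277.3 N·m.
For a hollow shaft with d_i/d_o = 0.751: τ_max = 16T/(π d_o³ (1−k⁴)), so d_o = [16T/(π τ_allow (1−k⁴))]^(1/3) = [16·277.3/(π·7.06×10^7·0.6819)]^(1/3) = 0.03084 m.

30.8 mm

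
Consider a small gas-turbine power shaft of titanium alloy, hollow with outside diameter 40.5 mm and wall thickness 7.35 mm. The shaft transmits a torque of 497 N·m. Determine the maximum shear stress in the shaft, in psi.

J = π(d_o⁴ − d_i⁴)/32 = π(0.0405⁴ − 0.0258⁴)/32 = 2.206×10^-7 m⁴.
τ_max = T·r/J = 497.0 × 0.0203 / 2.206×10^-7 = 4.562×10^7 Pa.

6620 psi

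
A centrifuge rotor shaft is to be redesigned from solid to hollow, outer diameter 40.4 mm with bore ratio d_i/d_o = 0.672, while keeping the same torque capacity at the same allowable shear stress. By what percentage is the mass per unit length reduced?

Equal τ_max and T ⇒ the solid shaft needs d_s³ = d_o³(1−k⁴), so d_s = 40.4·(1−0.672⁴)^(1/3) = 37.44 mm.
Area ratio A_h/A_s = d_o²(1−k²)/d_s² = (1−k²)/(1−k⁴)^(2/3) = 0.6385.
Mass saving = 1 − 0.6385 = 36.2 %.

36.2 %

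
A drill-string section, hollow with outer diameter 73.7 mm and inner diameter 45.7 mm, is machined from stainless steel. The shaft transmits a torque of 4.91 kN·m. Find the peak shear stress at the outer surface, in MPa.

73.3 MPa

J = π(d_o⁴ − d_i⁴)/32 = π(0.0737⁴ − 0.0457⁴)/32 = 2.468×10^-6 m⁴.
τ_max = T·r/J = 4910 × 0.0369 / 2.468×10^-6 = 7.330×10^7 Pa.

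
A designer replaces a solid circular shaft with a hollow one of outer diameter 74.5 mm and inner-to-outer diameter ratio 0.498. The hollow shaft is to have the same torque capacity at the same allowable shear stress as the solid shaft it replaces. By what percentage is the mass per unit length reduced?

21.5 %

Equal τ_max and T ⇒ the solid shaft needs d_s³ = d_o³(1−k⁴), so d_s = 74.5·(1−0.498⁴)^(1/3) = 72.94 mm.
Area ratio A_h/A_s = d_o²(1−k²)/d_s² = (1−k²)/(1−k⁴)^(2/3) = 0.7845.
Mass saving = 1 − 0.7845 = 21.5 %.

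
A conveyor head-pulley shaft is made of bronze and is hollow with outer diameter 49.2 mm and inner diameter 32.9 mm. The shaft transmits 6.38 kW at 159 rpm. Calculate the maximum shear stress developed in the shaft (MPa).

ω = 2π·159/60 = 16.65 rad/s, so T = P/ω = 6.38×10³ / 16.65 = 383.2 N·m.
J = π(d_o⁴ − d_i⁴)/32 = π(0.0492⁴ − 0.0329⁴)/32 = 4.602×10^-7 m⁴.
τ_max = T·r/J = 383.2 × 0.0246 / 4.602×10^-7 = 2.048×10^7 Pa.

20.5 MPa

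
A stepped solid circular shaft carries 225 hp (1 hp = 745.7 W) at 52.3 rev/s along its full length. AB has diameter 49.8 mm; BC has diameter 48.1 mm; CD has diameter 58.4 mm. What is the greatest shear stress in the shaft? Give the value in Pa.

2.34e7 Pa

ω = 2π·52.3 = 328.6 rad/s, so T = P/ω = 225×745.7 / 328.6 = 510.6 N·m.
Under the same torque, τ_max = 16T/(πd³) is largest where d is smallest — segment BC (d = 48.1 mm).
τ_max = 16·510.6/(π·(0.0481)³) = 2.337×10^7 Pa.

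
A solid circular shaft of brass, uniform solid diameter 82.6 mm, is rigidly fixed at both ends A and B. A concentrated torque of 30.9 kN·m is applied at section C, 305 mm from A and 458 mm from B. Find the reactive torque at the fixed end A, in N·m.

With uniform GJ and both ends fixed, compatibility θ_AC = θ_CB gives T_A·a = T_B·b, together with T_A + T_B = T₀.
T_A = T₀·b/(a+b) = 30900·458/763.0 = 18550 N·m; T_B = 12350 N·m.

18500 N·m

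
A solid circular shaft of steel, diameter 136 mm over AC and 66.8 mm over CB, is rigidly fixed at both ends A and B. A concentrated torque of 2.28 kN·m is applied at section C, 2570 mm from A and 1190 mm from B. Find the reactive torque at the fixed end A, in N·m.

2030 N·m

Compatibility: T_A·a/J_AC = T_B·b/J_CB with T_A + T_B = T₀.
J_AC = 3.36×10^-5 m⁴, J_CB = 1.95×10^-6 m⁴, so T_A = T₀·(J_AC/a)/((J_AC/a)+(J_CB/b)) = 2025 N·m, T_B = 254.6 N·m.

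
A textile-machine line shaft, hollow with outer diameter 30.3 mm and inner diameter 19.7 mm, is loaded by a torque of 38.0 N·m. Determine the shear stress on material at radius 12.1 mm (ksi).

0.981 ksi

J = π(d_o⁴ − d_i⁴)/32 = π(0.0303⁴ − 0.0197⁴)/32 = 6.796×10^-8 m⁴.
Shear stress varies linearly with radius: τ = T·r/J = 38.00 × 0.0121 / 6.796×10^-8 = 6.765×10^6 Pa.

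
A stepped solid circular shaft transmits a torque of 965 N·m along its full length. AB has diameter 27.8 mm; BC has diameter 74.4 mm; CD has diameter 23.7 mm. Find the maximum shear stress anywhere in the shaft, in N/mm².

369 N/mm²

Under the same torque, τ_max = 16T/(πd³) is largest where d is smallest — segment CD (d = 23.7 mm).
τ_max = 16·965.0/(π·(0.0237)³) = 3.692×10^8 Pa.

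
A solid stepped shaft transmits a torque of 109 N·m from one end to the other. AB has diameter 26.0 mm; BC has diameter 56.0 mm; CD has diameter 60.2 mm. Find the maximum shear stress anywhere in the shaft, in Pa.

Under the same torque, τ_max = 16T/(πd³) is largest where d is smallest — segment AB (d = 26.0 mm).
τ_max = 16·109.0/(π·(0.0260)³) = 3.158×10^7 Pa.

3.16e7 Pa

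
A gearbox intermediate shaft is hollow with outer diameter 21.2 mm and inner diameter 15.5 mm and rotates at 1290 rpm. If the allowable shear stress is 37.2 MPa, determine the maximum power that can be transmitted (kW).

J = π(d_o⁴ − d_i⁴)/32 = π(0.0212⁴ − 0.0155⁴)/32 = 1.416×10^-8 m⁴.
T_max = τ_allow·J/r = 3.72×10^7 × 1.416×10^-8 / 0.0106 = 49.71 N·m.
ω = 2π·1290/60 = 135.1 rad/s, so P_max = T_max·ω = 6715 W.

6.72 kW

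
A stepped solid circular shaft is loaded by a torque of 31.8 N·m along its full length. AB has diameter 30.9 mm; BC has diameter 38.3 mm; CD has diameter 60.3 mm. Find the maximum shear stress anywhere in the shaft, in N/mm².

5.49 N/mm²

Under the same torque, τ_max = 16T/(πd³) is largest where d is smallest — segment AB (d = 30.9 mm).
τ_max = 16·31.80/(π·(0.0309)³) = 5.489×10^6 Pa.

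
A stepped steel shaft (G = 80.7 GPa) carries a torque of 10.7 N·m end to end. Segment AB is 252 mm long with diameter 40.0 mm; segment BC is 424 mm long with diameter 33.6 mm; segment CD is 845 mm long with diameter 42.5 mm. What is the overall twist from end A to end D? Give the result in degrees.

0.0534°

J_AB = π(0.0400)⁴/32 = 2.51×10^-7 m⁴; J_BC = π(0.0336)⁴/32 = 1.25×10^-7 m⁴; J_CD = π(0.0425)⁴/32 = 3.20×10^-7 m⁴.
θ = (T/G)·Σ L_i/J_i = (10.70/80.7×10⁹)·(0.252/2.51×10^-7 + 0.424/1.25×10^-7 + 0.845/3.20×10^-7) = 9.320×10^-4 rad.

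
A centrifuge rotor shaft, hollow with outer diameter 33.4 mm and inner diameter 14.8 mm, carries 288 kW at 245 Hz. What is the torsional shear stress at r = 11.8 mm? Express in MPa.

18.8 MPa

ω = 2π·245 = 1539 rad/s, so T = P/ω = 288×10³ / 1539 = 187.1 N·m.
J = π(d_o⁴ − d_i⁴)/32 = π(0.0334⁴ − 0.0148⁴)/32 = 1.175×10^-7 m⁴.
Shear stress varies linearly with radius: τ = T·r/J = 187.1 × 0.0118 / 1.175×10^-7 = 1.879×10^7 Pa.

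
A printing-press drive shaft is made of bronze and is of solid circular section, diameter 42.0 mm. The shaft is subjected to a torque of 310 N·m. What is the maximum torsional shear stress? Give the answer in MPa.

21.3 MPa

J = πd⁴/32 = π(0.0420)⁴/32 = 3.055×10^-7 m⁴.
τ_max = T·r/J = 310.0 × 0.0210 / 3.055×10^-7 = 2.131×10^7 Pa.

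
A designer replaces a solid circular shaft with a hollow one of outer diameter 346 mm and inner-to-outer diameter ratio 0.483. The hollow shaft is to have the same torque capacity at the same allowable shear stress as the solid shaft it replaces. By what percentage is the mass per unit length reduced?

20.4 %

Equal τ_max and T ⇒ the solid shaft needs d_s³ = d_o³(1−k⁴), so d_s = 346·(1−0.483⁴)^(1/3) = 339.6 mm.
Area ratio A_h/A_s = d_o²(1−k²)/d_s² = (1−k²)/(1−k⁴)^(2/3) = 0.7959.
Mass saving = 1 − 0.7959 = 20.4 %.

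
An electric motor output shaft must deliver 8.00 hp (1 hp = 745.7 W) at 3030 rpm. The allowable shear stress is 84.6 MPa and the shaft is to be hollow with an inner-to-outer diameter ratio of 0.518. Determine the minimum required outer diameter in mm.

10.7 mm

ω = 2π·3030/60 = 317.3 rad/s, so T = P/ω = 8.00×745.7 / 317.3 = 18.80 N·m.
For a hollow shaft with d_i/d_o = 0.518: τ_max = 16T/(π d_o³ (1−k⁴)), so d_o = [16T/(π τ_allow (1−k⁴))]^(1/3) = [16·18.80/(π·8.46×10^7·0.9280)]^(1/3) = 0.01068 m.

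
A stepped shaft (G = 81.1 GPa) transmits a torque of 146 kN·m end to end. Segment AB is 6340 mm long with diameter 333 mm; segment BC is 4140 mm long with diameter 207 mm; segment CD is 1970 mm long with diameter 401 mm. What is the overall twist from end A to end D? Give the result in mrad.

52.2 mrad

J_AB = π(0.333)⁴/32 = 1.21×10^-3 m⁴; J_BC = π(0.207)⁴/32 = 1.80×10^-4 m⁴; J_CD = π(0.401)⁴/32 = 2.54×10^-3 m⁴.
θ = (T/G)·Σ L_i/J_i = (146000/81.1×10⁹)·(6.34/1.21×10^-3 + 4.14/1.80×10^-4 + 1.97/2.54×10^-3) = 0.05220 rad.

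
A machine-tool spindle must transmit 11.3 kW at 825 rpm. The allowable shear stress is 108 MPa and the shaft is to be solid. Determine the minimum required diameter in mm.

18.3 mm

ω = 2π·825/60 = 86.39 rad/s, so T = P/ω = 11.3×10³ / 86.39 = 130.8 N·m.
For a solid shaft τ_max = 16T/(πd³), so d = (16T/(π τ_allow))^(1/3) = (16·130.8/(π·1.08×10^8))^(1/3) = 0.01834 m.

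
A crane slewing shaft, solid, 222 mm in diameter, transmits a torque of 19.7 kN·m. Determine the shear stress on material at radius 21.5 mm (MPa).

1.78 MPa

J = πd⁴/32 = π(0.222)⁴/32 = 2.385×10^-4 m⁴.
Shear stress varies linearly with radius: τ = T·r/J = 19700 × 0.0215 / 2.385×10^-4 = 1.776×10^6 Pa.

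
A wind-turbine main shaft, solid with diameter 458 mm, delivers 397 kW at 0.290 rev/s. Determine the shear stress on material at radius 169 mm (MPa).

8.52 MPa

ω = 2π·0.290 = 1.822 rad/s, so T = P/ω = 397×10³ / 1.822 = 217900 N·m.
J = πd⁴/32 = π(0.458)⁴/32 = 4.320×10^-3 m⁴.
Shear stress varies linearly with radius: τ = T·r/J = 217900 × 0.169 / 4.320×10^-3 = 8.524×10^6 Pa.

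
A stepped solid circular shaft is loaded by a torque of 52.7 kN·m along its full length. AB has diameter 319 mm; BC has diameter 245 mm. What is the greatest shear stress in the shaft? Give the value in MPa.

Under the same torque, τ_max = 16T/(πd³) is largest where d is smallest — segment BC (d = 245 mm).
τ_max = 16·52700/(π·(0.245)³) = 1.825×10^7 Pa.

18.3 MPa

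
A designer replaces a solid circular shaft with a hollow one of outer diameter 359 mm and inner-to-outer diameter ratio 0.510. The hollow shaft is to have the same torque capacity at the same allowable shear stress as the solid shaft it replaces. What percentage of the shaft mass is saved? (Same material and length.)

Equal τ_max and T ⇒ the solid shaft needs d_s³ = d_o³(1−k⁴), so d_s = 359·(1−0.510⁴)^(1/3) = 350.7 mm.
Area ratio A_h/A_s = d_o²(1−k²)/d_s² = (1−k²)/(1−k⁴)^(2/3) = 0.7753.
Mass saving = 1 − 0.7753 = 22.5 %.

22.5 %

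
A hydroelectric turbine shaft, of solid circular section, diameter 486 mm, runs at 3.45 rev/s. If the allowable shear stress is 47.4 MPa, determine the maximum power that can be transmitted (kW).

J = πd⁴/32 = π(0.486)⁴/32 = 5.477×10^-3 m⁴.
T_max = τ_allow·J/r = 4.74×10^7 × 5.477×10^-3 / 0.243 = 1.068e6 N·m.
ω = 2π·3.45 = 21.68 rad/s, so P_max = T_max·ω = 2.316×10^7 W.

23200 kW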